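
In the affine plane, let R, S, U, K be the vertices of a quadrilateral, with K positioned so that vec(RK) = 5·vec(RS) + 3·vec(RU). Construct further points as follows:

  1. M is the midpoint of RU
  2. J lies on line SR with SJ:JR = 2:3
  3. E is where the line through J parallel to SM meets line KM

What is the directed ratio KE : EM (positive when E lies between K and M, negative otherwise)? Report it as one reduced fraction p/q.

Assign R = (0, 0), S = (1, 0), U = (0, 1), K = (5, 3) — the answer is frame-independent, so this choice is without loss of generality.
1. M is the midpoint of RU ⇒ M = (0, 1/2)
2. J lies on line SR with SJ:JR = 2:3 ⇒ J = (3/5, 0)
3. E is where the line through J parallel to SM meets line KM ⇒ E = (-1/5, 2/5)
E = K + t·(M−K) with t = 26/25, so KE:EM = t:(1−t) = 26/25:-1/25

KE:EM = -26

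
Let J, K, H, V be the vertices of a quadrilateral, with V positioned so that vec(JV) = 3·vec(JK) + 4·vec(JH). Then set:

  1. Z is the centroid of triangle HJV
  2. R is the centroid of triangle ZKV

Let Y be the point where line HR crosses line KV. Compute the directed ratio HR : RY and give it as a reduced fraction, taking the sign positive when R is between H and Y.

Choose coordinates J = (0, 0), K = (1, 0), H = (0, 1), V = (3, 4).
1. Z is the centroid of triangle HJV ⇒ Z = (1, 5/3)
2. R is the centroid of triangle ZKV ⇒ R = (5/3, 17/9)
line HR meets KV at Y = (45/22, 23/11)
R = H + t·(Y−H) with t = 22/27, so HR:RY = 22/27:5/27

HR:RY = 22/5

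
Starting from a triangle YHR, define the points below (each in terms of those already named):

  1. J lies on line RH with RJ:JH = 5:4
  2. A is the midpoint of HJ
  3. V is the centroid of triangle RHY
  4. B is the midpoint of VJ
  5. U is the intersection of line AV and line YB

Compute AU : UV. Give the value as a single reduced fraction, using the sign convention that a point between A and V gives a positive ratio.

Set Y = (0, 0), H = (1, 0), R = (0, 1); any affine frame gives the same invariant.
1. J lies on line RH with RJ:JH = 5:4 ⇒ J = (5/9, 4/9)
2. A is the midpoint of HJ ⇒ A = (7/9, 2/9)
3. V is the centroid of triangle RHY ⇒ V = (1/3, 1/3)
4. B is the midpoint of VJ ⇒ B = (4/9, 7/18)
5. U is the intersection of line AV and line YB ⇒ U = (10/27, 35/108)
U = A + t·(V−A) with t = 11/12, so AU:UV = t:(1−t) = 11/12:1/12

AU:UV = 11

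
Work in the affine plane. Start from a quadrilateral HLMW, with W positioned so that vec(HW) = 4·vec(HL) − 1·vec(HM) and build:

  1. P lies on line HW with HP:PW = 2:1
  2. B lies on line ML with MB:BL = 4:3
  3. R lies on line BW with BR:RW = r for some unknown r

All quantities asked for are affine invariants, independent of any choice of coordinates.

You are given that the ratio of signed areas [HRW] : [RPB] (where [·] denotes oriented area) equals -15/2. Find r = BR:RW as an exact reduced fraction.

r = -2/5

Assign H = (0, 0), L = (1, 0), M = (0, 1), W = (4, -1) — the answer is frame-independent, so this choice is without loss of generality.
1. P lies on line HW with HP:PW = 2:1 ⇒ P = (8/3, -2/3)
2. B lies on line ML with MB:BL = 4:3 ⇒ B = (4/7, 3/7)
3. With BR:RW = r, write λ = r/(r+1) so R = B + λ·(W−B); R is affine-linear in λ
Every point depending on R is an affine combination of R and λ-independent points, so each such coordinate is linear in λ; the λ² term in each signed area is a multiple of (W−B)×(W−B) = 0, so 2·[HRW] and 2·[RPB] are each linear in λ. Evaluating at λ=0 and λ=1:
  2·[HRW] = 16/7·λ − 16/7,   2·[RPB] = -16/21·λ
So [HRW]:[RPB] = (16/7·λ − 16/7) / (-16/21·λ). Setting this equal to -15/2:
  16/7·λ − 16/7 = -15/2·(-16/21·λ)  ⇒  λ = -2/3
Then r = λ/(1−λ) = (-2/3)/(5/3) = -2/5. Check: with r = -2/5, R = (-12/7, 29/21) and [HRW]:[RPB] = -15/2 as required.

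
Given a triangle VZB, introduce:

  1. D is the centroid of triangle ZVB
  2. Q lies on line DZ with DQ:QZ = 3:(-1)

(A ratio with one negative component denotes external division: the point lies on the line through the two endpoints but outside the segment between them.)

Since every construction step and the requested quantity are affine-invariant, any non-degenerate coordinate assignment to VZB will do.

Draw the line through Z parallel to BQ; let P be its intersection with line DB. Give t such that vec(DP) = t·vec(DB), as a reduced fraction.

Work in coordinates with V = (0, 0), Z = (1, 0), B = (0, 1).
1. D is the centroid of triangle ZVB ⇒ D = (1/3, 1/3)
2. Q lies on line DZ with DQ:QZ = 3:(-1) ⇒ Q = (4/3, -1/6)
through Z parallel to BQ: direction (4/3, -7/6); meets DB at P = (1/9, 7/9)
P = D + t·(B−D) with t = 2/3

t = 2/3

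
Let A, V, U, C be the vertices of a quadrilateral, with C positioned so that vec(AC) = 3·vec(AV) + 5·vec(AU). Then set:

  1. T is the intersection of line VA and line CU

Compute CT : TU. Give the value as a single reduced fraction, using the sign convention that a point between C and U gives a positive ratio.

Assign A = (0, 0), V = (1, 0), U = (0, 1), C = (3, 5) — the answer is frame-independent, so this choice is without loss of generality.
1. T is the intersection of line VA and line CU ⇒ T = (-3/4, 0)
T = C + t·(U−C) with t = 5/4, so CT:TU = t:(1−t) = 5/4:-1/4

CT:TU = -5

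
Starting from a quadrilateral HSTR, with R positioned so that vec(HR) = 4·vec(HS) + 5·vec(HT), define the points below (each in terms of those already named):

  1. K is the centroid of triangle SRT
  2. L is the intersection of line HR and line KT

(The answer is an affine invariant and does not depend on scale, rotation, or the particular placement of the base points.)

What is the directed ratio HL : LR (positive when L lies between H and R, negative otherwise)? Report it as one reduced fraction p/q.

HL:LR = 5/8

Work in coordinates with H = (0, 0), S = (1, 0), T = (0, 1), R = (4, 5).
1. K is the centroid of triangle SRT ⇒ K = (5/3, 2)
2. L is the intersection of line HR and line KT ⇒ L = (20/13, 25/13)
L = H + t·(R−H) with t = 5/13, so HL:LR = t:(1−t) = 5/13:8/13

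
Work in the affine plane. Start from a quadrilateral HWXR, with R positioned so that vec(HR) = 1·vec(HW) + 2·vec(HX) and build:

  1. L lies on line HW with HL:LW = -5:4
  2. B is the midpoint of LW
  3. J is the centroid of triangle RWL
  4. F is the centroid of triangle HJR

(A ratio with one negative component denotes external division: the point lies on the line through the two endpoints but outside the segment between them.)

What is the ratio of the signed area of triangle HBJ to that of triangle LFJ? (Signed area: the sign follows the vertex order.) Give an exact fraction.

[HBJ]:[LFJ] = -9

Set H = (0, 0), W = (1, 0), X = (0, 1), R = (1, 2); any affine frame gives the same invariant.
1. L lies on line HW with HL:LW = -5:4 ⇒ L = (5, 0)
2. B is the midpoint of LW ⇒ B = (3, 0)
3. J is the centroid of triangle RWL ⇒ J = (7/3, 2/3)
4. F is the centroid of triangle HJR ⇒ F = (10/9, 8/9)
2·[HBJ] = 2, 2·[LFJ] = -2/9
[HBJ]:[LFJ] = 2:-2/9 = -9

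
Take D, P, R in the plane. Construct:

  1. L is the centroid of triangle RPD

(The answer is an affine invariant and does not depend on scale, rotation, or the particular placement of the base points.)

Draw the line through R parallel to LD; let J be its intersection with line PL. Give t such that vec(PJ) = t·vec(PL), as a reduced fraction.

Work in coordinates with D = (0, 0), P = (1, 0), R = (0, 1).
1. L is the centroid of triangle RPD ⇒ L = (1/3, 1/3)
through R parallel to LD: direction (-1/3, -1/3); meets PL at J = (-1/3, 2/3)
J = P + t·(L−P) with t = 2

t = 2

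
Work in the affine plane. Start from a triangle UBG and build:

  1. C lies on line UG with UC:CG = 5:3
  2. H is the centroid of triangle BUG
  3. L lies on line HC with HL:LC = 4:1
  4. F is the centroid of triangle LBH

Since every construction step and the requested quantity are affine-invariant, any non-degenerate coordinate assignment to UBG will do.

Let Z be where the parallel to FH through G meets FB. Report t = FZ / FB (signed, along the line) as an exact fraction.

t = -7/2

Assign U = (0, 0), B = (1, 0), G = (0, 1) — the answer is frame-independent, so this choice is without loss of generality.
1. C lies on line UG with UC:CG = 5:3 ⇒ C = (0, 5/8)
2. H is the centroid of triangle BUG ⇒ H = (1/3, 1/3)
3. L lies on line HC with HL:LC = 4:1 ⇒ L = (1/15, 17/30)
4. F is the centroid of triangle LBH ⇒ F = (7/15, 3/10)
through G parallel to FH: direction (-2/15, 1/30); meets FB at Z = (-7/5, 27/20)
Z = F + t·(B−F) with t = -7/2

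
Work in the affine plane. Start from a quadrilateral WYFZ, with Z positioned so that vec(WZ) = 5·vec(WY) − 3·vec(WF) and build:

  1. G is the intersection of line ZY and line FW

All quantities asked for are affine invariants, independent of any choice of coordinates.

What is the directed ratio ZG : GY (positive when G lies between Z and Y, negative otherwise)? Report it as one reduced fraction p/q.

Set W = (0, 0), Y = (1, 0), F = (0, 1), Z = (5, -3); any affine frame gives the same invariant.
1. G is the intersection of line ZY and line FW ⇒ G = (0, 3/4)
G = Z + t·(Y−Z) with t = 5/4, so ZG:GY = t:(1−t) = 5/4:-1/4

ZG:GY = -5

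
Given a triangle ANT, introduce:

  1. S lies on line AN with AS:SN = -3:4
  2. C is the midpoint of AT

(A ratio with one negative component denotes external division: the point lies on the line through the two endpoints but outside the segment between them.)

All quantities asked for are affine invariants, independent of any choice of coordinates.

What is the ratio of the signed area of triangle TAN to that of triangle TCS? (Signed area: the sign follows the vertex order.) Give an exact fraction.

[TAN]:[TCS] = -2/3

Choose coordinates A = (0, 0), N = (1, 0), T = (0, 1).
1. S lies on line AN with AS:SN = -3:4 ⇒ S = (-3, 0)
2. C is the midpoint of AT ⇒ C = (0, 1/2)
2·[TAN] = 1, 2·[TCS] = -3/2
[TAN]:[TCS] = 1:-3/2 = -2/3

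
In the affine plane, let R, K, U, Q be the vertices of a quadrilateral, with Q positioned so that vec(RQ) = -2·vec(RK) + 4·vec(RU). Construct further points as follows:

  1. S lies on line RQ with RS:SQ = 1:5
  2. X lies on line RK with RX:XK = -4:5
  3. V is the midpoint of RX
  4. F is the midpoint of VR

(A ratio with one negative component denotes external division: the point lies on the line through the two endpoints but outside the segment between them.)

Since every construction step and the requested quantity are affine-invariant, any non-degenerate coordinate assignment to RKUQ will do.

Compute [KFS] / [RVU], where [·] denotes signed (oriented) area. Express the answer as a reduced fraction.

Work in coordinates with R = (0, 0), K = (1, 0), U = (0, 1), Q = (-2, 4).
1. S lies on line RQ with RS:SQ = 1:5 ⇒ S = (-1/3, 2/3)
2. X lies on line RK with RX:XK = -4:5 ⇒ X = (-4, 0)
3. V is the midpoint of RX ⇒ V = (-2, 0)
4. F is the midpoint of VR ⇒ F = (-1, 0)
2·[KFS] = -4/3, 2·[RVU] = -2
[KFS]:[RVU] = -4/3:-2 = 2/3

[KFS]:[RVU] = 2/3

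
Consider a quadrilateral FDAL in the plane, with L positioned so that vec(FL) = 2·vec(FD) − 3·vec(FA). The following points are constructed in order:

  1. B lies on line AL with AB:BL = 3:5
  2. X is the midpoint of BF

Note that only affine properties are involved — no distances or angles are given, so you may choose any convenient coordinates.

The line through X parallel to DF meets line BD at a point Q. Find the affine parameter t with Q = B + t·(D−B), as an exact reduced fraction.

Set F = (0, 0), D = (1, 0), A = (0, 1), L = (2, -3); any affine frame gives the same invariant.
1. B lies on line AL with AB:BL = 3:5 ⇒ B = (3/4, -1/2)
2. X is the midpoint of BF ⇒ X = (3/8, -1/4)
through X parallel to DF: direction (-1, 0); meets BD at Q = (7/8, -1/4)
Q = B + t·(D−B) with t = 1/2

t = 1/2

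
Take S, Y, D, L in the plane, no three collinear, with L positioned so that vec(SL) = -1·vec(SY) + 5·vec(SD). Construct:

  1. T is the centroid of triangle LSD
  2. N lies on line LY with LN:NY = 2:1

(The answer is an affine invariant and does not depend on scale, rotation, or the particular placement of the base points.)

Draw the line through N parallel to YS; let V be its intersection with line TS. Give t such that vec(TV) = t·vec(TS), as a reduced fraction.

Choose coordinates S = (0, 0), Y = (1, 0), D = (0, 1), L = (-1, 5).
1. T is the centroid of triangle LSD ⇒ T = (-1/3, 2)
2. N lies on line LY with LN:NY = 2:1 ⇒ N = (1/3, 5/3)
through N parallel to YS: direction (-1, 0); meets TS at V = (-5/18, 5/3)
V = T + t·(S−T) with t = 1/6

t = 1/6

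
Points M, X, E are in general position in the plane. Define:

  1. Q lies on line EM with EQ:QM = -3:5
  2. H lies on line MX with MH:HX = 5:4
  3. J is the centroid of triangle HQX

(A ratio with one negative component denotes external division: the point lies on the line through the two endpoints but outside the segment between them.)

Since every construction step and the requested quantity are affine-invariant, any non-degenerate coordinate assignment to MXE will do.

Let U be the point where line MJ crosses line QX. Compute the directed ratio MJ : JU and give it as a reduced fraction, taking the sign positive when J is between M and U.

Choose coordinates M = (0, 0), X = (1, 0), E = (0, 1).
1. Q lies on line EM with EQ:QM = -3:5 ⇒ Q = (0, 5/2)
2. H lies on line MX with MH:HX = 5:4 ⇒ H = (5/9, 0)
3. J is the centroid of triangle HQX ⇒ J = (14/27, 5/6)
line MJ meets QX at U = (14/23, 45/46)
J = M + t·(U−M) with t = 23/27, so MJ:JU = 23/27:4/27

MJ:JU = 23/4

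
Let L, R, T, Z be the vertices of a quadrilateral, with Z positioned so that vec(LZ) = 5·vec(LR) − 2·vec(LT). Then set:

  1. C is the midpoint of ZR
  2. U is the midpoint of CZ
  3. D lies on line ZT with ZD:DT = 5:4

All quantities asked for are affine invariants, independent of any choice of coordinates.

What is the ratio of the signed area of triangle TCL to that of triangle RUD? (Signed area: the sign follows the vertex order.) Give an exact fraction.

Set L = (0, 0), R = (1, 0), T = (0, 1), Z = (5, -2); any affine frame gives the same invariant.
1. C is the midpoint of ZR ⇒ C = (3, -1)
2. U is the midpoint of CZ ⇒ U = (4, -3/2)
3. D lies on line ZT with ZD:DT = 5:4 ⇒ D = (20/9, -1/3)
2·[TCL] = -3, 2·[RUD] = 5/6
[TCL]:[RUD] = -3:5/6 = -18/5

[TCL]:[RUD] = -18/5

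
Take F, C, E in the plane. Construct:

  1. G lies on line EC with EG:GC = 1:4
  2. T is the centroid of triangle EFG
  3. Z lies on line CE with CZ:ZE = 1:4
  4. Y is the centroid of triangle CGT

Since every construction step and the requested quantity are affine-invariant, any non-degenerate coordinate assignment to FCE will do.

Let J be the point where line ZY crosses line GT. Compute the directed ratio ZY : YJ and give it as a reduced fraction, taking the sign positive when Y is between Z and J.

Set F = (0, 0), C = (1, 0), E = (0, 1); any affine frame gives the same invariant.
1. G lies on line EC with EG:GC = 1:4 ⇒ G = (1/5, 4/5)
2. T is the centroid of triangle EFG ⇒ T = (1/15, 3/5)
3. Z lies on line CE with CZ:ZE = 1:4 ⇒ Z = (4/5, 1/5)
4. Y is the centroid of triangle CGT ⇒ Y = (19/45, 7/15)
line ZY meets GT at J = (3/25, 17/25)
Y = Z + t·(J−Z) with t = 5/9, so ZY:YJ = 5/9:4/9

ZY:YJ = 5/4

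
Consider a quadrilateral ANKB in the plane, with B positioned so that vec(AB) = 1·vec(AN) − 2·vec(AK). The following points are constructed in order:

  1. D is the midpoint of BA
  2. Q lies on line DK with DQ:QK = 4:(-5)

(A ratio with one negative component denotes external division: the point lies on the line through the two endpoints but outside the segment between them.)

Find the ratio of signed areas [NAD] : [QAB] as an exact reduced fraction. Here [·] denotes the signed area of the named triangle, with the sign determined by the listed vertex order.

Assign A = (0, 0), N = (1, 0), K = (0, 1), B = (1, -2) — the answer is frame-independent, so this choice is without loss of generality.
1. D is the midpoint of BA ⇒ D = (1/2, -1)
2. Q lies on line DK with DQ:QK = 4:(-5) ⇒ Q = (5/2, -9)
2·[NAD] = 1, 2·[QAB] = -4
[NAD]:[QAB] = 1:-4 = -1/4

[NAD]:[QAB] = -1/4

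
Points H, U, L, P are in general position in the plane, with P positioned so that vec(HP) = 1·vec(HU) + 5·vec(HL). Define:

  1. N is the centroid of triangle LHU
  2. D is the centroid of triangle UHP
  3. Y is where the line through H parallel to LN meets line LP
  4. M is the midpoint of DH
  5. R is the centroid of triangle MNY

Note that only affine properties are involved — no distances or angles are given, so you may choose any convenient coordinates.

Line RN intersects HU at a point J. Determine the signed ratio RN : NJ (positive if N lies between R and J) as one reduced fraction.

Work in coordinates with H = (0, 0), U = (1, 0), L = (0, 1), P = (1, 5).
1. N is the centroid of triangle LHU ⇒ N = (1/3, 1/3)
2. D is the centroid of triangle UHP ⇒ D = (2/3, 5/3)
3. Y is where the line through H parallel to LN meets line LP ⇒ Y = (-1/6, 1/3)
4. M is the midpoint of DH ⇒ M = (1/3, 5/6)
5. R is the centroid of triangle MNY ⇒ R = (1/6, 1/2)
line RN meets HU at J = (2/3, 0)
N = R + t·(J−R) with t = 1/3, so RN:NJ = 1/3:2/3

RN:NJ = 1/2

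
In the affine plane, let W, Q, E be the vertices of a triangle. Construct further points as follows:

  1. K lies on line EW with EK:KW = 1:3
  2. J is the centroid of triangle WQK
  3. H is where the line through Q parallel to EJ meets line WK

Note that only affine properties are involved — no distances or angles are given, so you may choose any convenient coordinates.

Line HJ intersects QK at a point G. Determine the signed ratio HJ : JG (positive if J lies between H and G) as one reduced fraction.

HJ:JG = -7

Choose coordinates W = (0, 0), Q = (1, 0), E = (0, 1).
1. K lies on line EW with EK:KW = 1:3 ⇒ K = (0, 3/4)
2. J is the centroid of triangle WQK ⇒ J = (1/3, 1/4)
3. H is where the line through Q parallel to EJ meets line WK ⇒ H = (0, 9/4)
line HJ meets QK at G = (2/7, 15/28)
J = H + t·(G−H) with t = 7/6, so HJ:JG = 7/6:-1/6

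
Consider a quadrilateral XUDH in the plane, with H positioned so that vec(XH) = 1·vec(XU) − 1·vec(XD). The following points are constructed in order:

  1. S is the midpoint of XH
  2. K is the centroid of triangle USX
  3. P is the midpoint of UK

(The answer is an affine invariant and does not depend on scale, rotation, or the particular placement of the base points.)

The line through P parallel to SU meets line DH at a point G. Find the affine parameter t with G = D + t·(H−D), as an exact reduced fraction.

t = 11/18

Set X = (0, 0), U = (1, 0), D = (0, 1), H = (1, -1); any affine frame gives the same invariant.
1. S is the midpoint of XH ⇒ S = (1/2, -1/2)
2. K is the centroid of triangle USX ⇒ K = (1/2, -1/6)
3. P is the midpoint of UK ⇒ P = (3/4, -1/12)
through P parallel to SU: direction (1/2, 1/2); meets DH at G = (11/18, -2/9)
G = D + t·(H−D) with t = 11/18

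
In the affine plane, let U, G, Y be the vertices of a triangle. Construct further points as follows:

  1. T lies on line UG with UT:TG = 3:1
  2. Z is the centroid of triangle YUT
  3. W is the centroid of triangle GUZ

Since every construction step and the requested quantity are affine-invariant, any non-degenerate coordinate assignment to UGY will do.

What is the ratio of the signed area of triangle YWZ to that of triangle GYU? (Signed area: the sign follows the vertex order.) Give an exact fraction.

[YWZ]:[GYU] = -1/18

Choose coordinates U = (0, 0), G = (1, 0), Y = (0, 1).
1. T lies on line UG with UT:TG = 3:1 ⇒ T = (3/4, 0)
2. Z is the centroid of triangle YUT ⇒ Z = (1/4, 1/3)
3. W is the centroid of triangle GUZ ⇒ W = (5/12, 1/9)
2·[YWZ] = -1/18, 2·[GYU] = 1
[YWZ]:[GYU] = -1/18:1 = -1/18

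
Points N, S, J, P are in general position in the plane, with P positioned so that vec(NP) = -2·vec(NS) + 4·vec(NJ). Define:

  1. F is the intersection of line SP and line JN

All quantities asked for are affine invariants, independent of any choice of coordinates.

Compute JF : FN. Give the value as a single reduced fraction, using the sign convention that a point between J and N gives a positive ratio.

Set N = (0, 0), S = (1, 0), J = (0, 1), P = (-2, 4); any affine frame gives the same invariant.
1. F is the intersection of line SP and line JN ⇒ F = (0, 4/3)
F = J + t·(N−J) with t = -1/3, so JF:FN = t:(1−t) = -1/3:4/3

JF:FN = -1/4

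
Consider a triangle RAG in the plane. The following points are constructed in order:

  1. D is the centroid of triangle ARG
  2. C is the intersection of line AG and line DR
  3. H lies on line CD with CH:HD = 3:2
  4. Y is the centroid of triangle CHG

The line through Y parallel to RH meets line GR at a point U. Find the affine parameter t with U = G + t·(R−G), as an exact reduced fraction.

Work in coordinates with R = (0, 0), A = (1, 0), G = (0, 1).
1. D is the centroid of triangle ARG ⇒ D = (1/3, 1/3)
2. C is the intersection of line AG and line DR ⇒ C = (1/2, 1/2)
3. H lies on line CD with CH:HD = 3:2 ⇒ H = (2/5, 2/5)
4. Y is the centroid of triangle CHG ⇒ Y = (3/10, 19/30)
through Y parallel to RH: direction (2/5, 2/5); meets GR at U = (0, 1/3)
U = G + t·(R−G) with t = 2/3

t = 2/3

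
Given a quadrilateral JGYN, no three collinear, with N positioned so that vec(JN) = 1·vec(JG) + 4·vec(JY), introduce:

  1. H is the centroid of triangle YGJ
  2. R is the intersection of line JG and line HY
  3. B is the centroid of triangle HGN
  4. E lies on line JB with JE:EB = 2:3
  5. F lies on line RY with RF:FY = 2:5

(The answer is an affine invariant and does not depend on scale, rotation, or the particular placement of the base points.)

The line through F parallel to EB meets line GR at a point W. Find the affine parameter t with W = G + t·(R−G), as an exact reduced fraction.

t = 145/91

Assign J = (0, 0), G = (1, 0), Y = (0, 1), N = (1, 4) — the answer is frame-independent, so this choice is without loss of generality.
1. H is the centroid of triangle YGJ ⇒ H = (1/3, 1/3)
2. R is the intersection of line JG and line HY ⇒ R = (1/2, 0)
3. B is the centroid of triangle HGN ⇒ B = (7/9, 13/9)
4. E lies on line JB with JE:EB = 2:3 ⇒ E = (14/45, 26/45)
5. F lies on line RY with RF:FY = 2:5 ⇒ F = (5/14, 2/7)
through F parallel to EB: direction (7/15, 13/15); meets GR at W = (37/182, 0)
W = G + t·(R−G) with t = 145/91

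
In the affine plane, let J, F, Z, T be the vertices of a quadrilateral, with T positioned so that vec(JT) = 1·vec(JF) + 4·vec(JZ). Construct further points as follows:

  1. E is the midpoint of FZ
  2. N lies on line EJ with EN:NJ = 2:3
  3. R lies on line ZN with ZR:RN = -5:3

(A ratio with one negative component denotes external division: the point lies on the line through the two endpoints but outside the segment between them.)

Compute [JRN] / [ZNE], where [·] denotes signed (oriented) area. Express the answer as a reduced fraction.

Choose coordinates J = (0, 0), F = (1, 0), Z = (0, 1), T = (1, 4).
1. E is the midpoint of FZ ⇒ E = (1/2, 1/2)
2. N lies on line EJ with EN:NJ = 2:3 ⇒ N = (3/10, 3/10)
3. R lies on line ZN with ZR:RN = -5:3 ⇒ R = (3/4, -3/4)
2·[JRN] = 9/20, 2·[ZNE] = 1/5
[JRN]:[ZNE] = 9/20:1/5 = 9/4

[JRN]:[ZNE] = 9/4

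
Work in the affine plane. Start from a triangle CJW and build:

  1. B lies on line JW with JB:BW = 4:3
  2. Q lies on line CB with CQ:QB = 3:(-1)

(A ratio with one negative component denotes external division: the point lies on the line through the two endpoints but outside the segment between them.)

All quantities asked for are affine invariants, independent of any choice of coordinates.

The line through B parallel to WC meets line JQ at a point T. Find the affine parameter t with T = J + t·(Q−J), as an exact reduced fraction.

Choose coordinates C = (0, 0), J = (1, 0), W = (0, 1).
1. B lies on line JW with JB:BW = 4:3 ⇒ B = (3/7, 4/7)
2. Q lies on line CB with CQ:QB = 3:(-1) ⇒ Q = (9/14, 6/7)
through B parallel to WC: direction (0, -1); meets JQ at T = (3/7, 48/35)
T = J + t·(Q−J) with t = 8/5

t = 8/5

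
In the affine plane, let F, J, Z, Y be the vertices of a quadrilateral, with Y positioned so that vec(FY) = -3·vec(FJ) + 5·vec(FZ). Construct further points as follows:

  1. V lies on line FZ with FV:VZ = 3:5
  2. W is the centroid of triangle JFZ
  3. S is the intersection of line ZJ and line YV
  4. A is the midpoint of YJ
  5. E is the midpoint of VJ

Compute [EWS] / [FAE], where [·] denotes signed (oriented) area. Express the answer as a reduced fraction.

[EWS]:[FAE] = 18/299

Work in coordinates with F = (0, 0), J = (1, 0), Z = (0, 1), Y = (-3, 5).
1. V lies on line FZ with FV:VZ = 3:5 ⇒ V = (0, 3/8)
2. W is the centroid of triangle JFZ ⇒ W = (1/3, 1/3)
3. S is the intersection of line ZJ and line YV ⇒ S = (-15/13, 28/13)
4. A is the midpoint of YJ ⇒ A = (-1, 5/2)
5. E is the midpoint of VJ ⇒ E = (1/2, 3/16)
2·[EWS] = -9/104, 2·[FAE] = -23/16
[EWS]:[FAE] = -9/104:-23/16 = 18/299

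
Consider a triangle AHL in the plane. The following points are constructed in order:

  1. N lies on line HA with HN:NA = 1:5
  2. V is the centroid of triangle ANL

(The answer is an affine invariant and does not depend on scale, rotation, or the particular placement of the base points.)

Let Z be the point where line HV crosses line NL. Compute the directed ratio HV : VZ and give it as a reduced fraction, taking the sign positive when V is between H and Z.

HV:VZ = -8/5

Assign A = (0, 0), H = (1, 0), L = (0, 1) — the answer is frame-independent, so this choice is without loss of generality.
1. N lies on line HA with HN:NA = 1:5 ⇒ N = (5/6, 0)
2. V is the centroid of triangle ANL ⇒ V = (5/18, 1/3)
line HV meets NL at Z = (35/48, 1/8)
V = H + t·(Z−H) with t = 8/3, so HV:VZ = 8/3:-5/3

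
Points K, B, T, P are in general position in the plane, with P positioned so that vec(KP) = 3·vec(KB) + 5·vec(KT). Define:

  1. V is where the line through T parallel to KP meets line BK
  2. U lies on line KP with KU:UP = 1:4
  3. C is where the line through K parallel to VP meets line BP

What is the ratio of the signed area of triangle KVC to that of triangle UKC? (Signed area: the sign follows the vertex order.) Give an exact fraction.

[KVC]:[UKC] = -5

Set K = (0, 0), B = (1, 0), T = (0, 1), P = (3, 5); any affine frame gives the same invariant.
1. V is where the line through T parallel to KP meets line BK ⇒ V = (-3/5, 0)
2. U lies on line KP with KU:UP = 1:4 ⇒ U = (3/5, 1)
3. C is where the line through K parallel to VP meets line BP ⇒ C = (9/4, 25/8)
2·[KVC] = -15/8, 2·[UKC] = 3/8
[KVC]:[UKC] = -15/8:3/8 = -5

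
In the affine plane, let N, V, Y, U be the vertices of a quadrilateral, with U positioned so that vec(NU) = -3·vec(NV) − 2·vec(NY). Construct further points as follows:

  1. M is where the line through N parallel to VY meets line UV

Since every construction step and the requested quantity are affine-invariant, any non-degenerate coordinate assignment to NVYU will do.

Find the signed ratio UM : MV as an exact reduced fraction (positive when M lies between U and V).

Set N = (0, 0), V = (1, 0), Y = (0, 1), U = (-3, -2); any affine frame gives the same invariant.
1. M is where the line through N parallel to VY meets line UV ⇒ M = (1/3, -1/3)
M = U + t·(V−U) with t = 5/6, so UM:MV = t:(1−t) = 5/6:1/6

UM:MV = 5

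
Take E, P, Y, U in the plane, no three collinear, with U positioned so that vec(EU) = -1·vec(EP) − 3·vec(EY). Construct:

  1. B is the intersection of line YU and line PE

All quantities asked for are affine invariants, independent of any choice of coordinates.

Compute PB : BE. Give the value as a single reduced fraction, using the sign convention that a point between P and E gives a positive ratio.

PB:BE = -5

Choose coordinates E = (0, 0), P = (1, 0), Y = (0, 1), U = (-1, -3).
1. B is the intersection of line YU and line PE ⇒ B = (-1/4, 0)
B = P + t·(E−P) with t = 5/4, so PB:BE = t:(1−t) = 5/4:-1/4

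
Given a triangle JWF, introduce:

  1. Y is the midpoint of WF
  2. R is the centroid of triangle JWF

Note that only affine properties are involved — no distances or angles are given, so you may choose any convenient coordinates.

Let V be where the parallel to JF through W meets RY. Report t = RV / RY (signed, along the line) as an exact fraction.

t = 4

Assign J = (0, 0), W = (1, 0), F = (0, 1) — the answer is frame-independent, so this choice is without loss of generality.
1. Y is the midpoint of WF ⇒ Y = (1/2, 1/2)
2. R is the centroid of triangle JWF ⇒ R = (1/3, 1/3)
through W parallel to JF: direction (0, 1); meets RY at V = (1, 1)
V = R + t·(Y−R) with t = 4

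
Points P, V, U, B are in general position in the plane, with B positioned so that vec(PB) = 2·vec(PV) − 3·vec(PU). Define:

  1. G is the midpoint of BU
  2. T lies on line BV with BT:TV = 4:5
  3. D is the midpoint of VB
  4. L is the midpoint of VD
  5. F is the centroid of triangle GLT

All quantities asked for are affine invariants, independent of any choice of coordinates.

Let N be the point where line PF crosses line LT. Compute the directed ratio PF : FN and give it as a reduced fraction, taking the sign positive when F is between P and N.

Assign P = (0, 0), V = (1, 0), U = (0, 1), B = (2, -3) — the answer is frame-independent, so this choice is without loss of generality.
1. G is the midpoint of BU ⇒ G = (1, -1)
2. T lies on line BV with BT:TV = 4:5 ⇒ T = (14/9, -5/3)
3. D is the midpoint of VB ⇒ D = (3/2, -3/2)
4. L is the midpoint of VD ⇒ L = (5/4, -3/4)
5. F is the centroid of triangle GLT ⇒ F = (137/108, -41/36)
line PF meets LT at N = (137/96, -41/32)
F = P + t·(N−P) with t = 8/9, so PF:FN = 8/9:1/9

PF:FN = 8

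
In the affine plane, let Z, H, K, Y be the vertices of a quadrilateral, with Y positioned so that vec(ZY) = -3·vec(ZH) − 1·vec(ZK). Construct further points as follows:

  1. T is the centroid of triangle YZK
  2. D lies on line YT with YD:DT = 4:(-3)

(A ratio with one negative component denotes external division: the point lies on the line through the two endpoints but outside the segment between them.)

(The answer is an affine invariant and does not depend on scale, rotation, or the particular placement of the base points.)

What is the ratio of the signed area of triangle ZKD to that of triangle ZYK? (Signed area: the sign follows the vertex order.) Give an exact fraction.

Choose coordinates Z = (0, 0), H = (1, 0), K = (0, 1), Y = (-3, -1).
1. T is the centroid of triangle YZK ⇒ T = (-1, 0)
2. D lies on line YT with YD:DT = 4:(-3) ⇒ D = (5, 3)
2·[ZKD] = -5, 2·[ZYK] = -3
[ZKD]:[ZYK] = -5:-3 = 5/3

[ZKD]:[ZYK] = 5/3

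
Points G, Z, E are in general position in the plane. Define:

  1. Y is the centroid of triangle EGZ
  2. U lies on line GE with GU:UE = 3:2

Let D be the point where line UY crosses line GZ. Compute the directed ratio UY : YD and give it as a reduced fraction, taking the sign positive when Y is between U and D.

UY:YD = 4/5

Set G = (0, 0), Z = (1, 0), E = (0, 1); any affine frame gives the same invariant.
1. Y is the centroid of triangle EGZ ⇒ Y = (1/3, 1/3)
2. U lies on line GE with GU:UE = 3:2 ⇒ U = (0, 3/5)
line UY meets GZ at D = (3/4, 0)
Y = U + t·(D−U) with t = 4/9, so UY:YD = 4/9:5/9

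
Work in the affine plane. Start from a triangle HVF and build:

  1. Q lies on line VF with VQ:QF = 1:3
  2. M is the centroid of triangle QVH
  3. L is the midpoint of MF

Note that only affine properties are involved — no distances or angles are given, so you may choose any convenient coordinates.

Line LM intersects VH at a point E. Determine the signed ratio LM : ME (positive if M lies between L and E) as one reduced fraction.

Choose coordinates H = (0, 0), V = (1, 0), F = (0, 1).
1. Q lies on line VF with VQ:QF = 1:3 ⇒ Q = (3/4, 1/4)
2. M is the centroid of triangle QVH ⇒ M = (7/12, 1/12)
3. L is the midpoint of MF ⇒ L = (7/24, 13/24)
line LM meets VH at E = (7/11, 0)
M = L + t·(E−L) with t = 11/13, so LM:ME = 11/13:2/13

LM:ME = 11/2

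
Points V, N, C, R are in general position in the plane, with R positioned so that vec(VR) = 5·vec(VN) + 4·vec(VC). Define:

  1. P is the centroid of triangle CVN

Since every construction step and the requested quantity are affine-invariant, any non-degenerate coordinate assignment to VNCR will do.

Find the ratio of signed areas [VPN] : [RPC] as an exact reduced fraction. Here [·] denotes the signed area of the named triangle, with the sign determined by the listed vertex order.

[VPN]:[RPC] = 1/13

Work in coordinates with V = (0, 0), N = (1, 0), C = (0, 1), R = (5, 4).
1. P is the centroid of triangle CVN ⇒ P = (1/3, 1/3)
2·[VPN] = -1/3, 2·[RPC] = -13/3
[VPN]:[RPC] = -1/3:-13/3 = 1/13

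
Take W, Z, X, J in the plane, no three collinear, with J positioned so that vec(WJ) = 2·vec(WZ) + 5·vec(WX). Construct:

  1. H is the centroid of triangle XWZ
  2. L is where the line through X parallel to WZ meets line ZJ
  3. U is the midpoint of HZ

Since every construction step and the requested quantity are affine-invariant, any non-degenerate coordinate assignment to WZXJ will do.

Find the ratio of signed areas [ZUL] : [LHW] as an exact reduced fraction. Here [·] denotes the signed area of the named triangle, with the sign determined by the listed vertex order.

Assign W = (0, 0), Z = (1, 0), X = (0, 1), J = (2, 5) — the answer is frame-independent, so this choice is without loss of generality.
1. H is the centroid of triangle XWZ ⇒ H = (1/3, 1/3)
2. L is where the line through X parallel to WZ meets line ZJ ⇒ L = (6/5, 1)
3. U is the midpoint of HZ ⇒ U = (2/3, 1/6)
2·[ZUL] = -11/30, 2·[LHW] = 1/15
[ZUL]:[LHW] = -11/30:1/15 = -11/2

[ZUL]:[LHW] = -11/2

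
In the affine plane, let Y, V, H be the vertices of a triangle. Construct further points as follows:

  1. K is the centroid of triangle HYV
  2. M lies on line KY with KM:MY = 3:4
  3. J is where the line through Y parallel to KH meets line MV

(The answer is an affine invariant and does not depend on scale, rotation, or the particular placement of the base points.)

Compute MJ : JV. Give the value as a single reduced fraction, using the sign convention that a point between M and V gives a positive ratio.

MJ:JV = -2/7

Set Y = (0, 0), V = (1, 0), H = (0, 1); any affine frame gives the same invariant.
1. K is the centroid of triangle HYV ⇒ K = (1/3, 1/3)
2. M lies on line KY with KM:MY = 3:4 ⇒ M = (4/21, 4/21)
3. J is where the line through Y parallel to KH meets line MV ⇒ J = (-2/15, 4/15)
J = M + t·(V−M) with t = -2/5, so MJ:JV = t:(1−t) = -2/5:7/5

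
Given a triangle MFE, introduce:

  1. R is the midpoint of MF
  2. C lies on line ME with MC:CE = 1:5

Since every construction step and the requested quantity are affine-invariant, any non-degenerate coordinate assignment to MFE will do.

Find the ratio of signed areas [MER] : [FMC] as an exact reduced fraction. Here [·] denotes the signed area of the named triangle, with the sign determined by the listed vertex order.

[MER]:[FMC] = 3

Choose coordinates M = (0, 0), F = (1, 0), E = (0, 1).
1. R is the midpoint of MF ⇒ R = (1/2, 0)
2. C lies on line ME with MC:CE = 1:5 ⇒ C = (0, 1/6)
2·[MER] = -1/2, 2·[FMC] = -1/6
[MER]:[FMC] = -1/2:-1/6 = 3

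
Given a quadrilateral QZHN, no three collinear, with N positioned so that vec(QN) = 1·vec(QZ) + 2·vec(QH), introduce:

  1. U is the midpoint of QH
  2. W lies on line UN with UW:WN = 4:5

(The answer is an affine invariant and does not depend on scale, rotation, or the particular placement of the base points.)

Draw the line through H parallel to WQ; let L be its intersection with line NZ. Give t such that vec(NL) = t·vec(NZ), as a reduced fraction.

t = -13/16

Assign Q = (0, 0), Z = (1, 0), H = (0, 1), N = (1, 2) — the answer is frame-independent, so this choice is without loss of generality.
1. U is the midpoint of QH ⇒ U = (0, 1/2)
2. W lies on line UN with UW:WN = 4:5 ⇒ W = (4/9, 7/6)
through H parallel to WQ: direction (-4/9, -7/6); meets NZ at L = (1, 29/8)
L = N + t·(Z−N) with t = -13/16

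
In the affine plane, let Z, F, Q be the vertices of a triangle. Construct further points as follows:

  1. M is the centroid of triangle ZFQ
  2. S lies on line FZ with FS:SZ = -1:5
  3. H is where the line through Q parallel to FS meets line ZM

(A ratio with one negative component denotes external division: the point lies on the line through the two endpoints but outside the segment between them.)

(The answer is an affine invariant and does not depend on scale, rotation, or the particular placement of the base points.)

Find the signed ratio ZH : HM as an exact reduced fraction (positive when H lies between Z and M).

Choose coordinates Z = (0, 0), F = (1, 0), Q = (0, 1).
1. M is the centroid of triangle ZFQ ⇒ M = (1/3, 1/3)
2. S lies on line FZ with FS:SZ = -1:5 ⇒ S = (5/4, 0)
3. H is where the line through Q parallel to FS meets line ZM ⇒ H = (1, 1)
H = Z + t·(M−Z) with t = 3, so ZH:HM = t:(1−t) = 3:-2

ZH:HM = -3/2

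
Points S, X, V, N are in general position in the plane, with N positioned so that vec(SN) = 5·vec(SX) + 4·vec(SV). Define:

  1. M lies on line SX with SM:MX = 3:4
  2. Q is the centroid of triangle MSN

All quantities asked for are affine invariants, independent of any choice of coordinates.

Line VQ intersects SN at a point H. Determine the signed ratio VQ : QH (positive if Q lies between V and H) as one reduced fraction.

VQ:QH = -39/4

Choose coordinates S = (0, 0), X = (1, 0), V = (0, 1), N = (5, 4).
1. M lies on line SX with SM:MX = 3:4 ⇒ M = (3/7, 0)
2. Q is the centroid of triangle MSN ⇒ Q = (38/21, 4/3)
line VQ meets SN at H = (190/117, 152/117)
Q = V + t·(H−V) with t = 39/35, so VQ:QH = 39/35:-4/35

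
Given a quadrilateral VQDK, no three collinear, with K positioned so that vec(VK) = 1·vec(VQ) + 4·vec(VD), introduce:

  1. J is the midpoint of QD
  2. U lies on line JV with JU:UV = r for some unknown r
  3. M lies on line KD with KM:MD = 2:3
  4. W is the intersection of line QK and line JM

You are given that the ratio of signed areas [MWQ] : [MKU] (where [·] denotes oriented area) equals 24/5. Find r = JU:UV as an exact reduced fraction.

Assign V = (0, 0), Q = (1, 0), D = (0, 1), K = (1, 4) — the answer is frame-independent, so this choice is without loss of generality.
1. J is the midpoint of QD ⇒ J = (1/2, 1/2)
2. With JU:UV = r, write λ = r/(r+1) so U = J + λ·(V−J); U is affine-linear in λ
3. M lies on line KD with KM:MD = 2:3 ⇒ M = (3/5, 14/5)
4. W is the intersection of line QK and line JM ⇒ W = (1, 12)
Every point depending on U is an affine combination of U and λ-independent points, so each such coordinate is linear in λ; the λ² term in each signed area is a multiple of (V−J)×(V−J) = 0, so 2·[MWQ] and 2·[MKU] are each linear in λ. Evaluating at λ=0 and λ=1:
  2·[MWQ] = -24/5,   2·[MKU] = 2/5·λ − 4/5
So [MWQ]:[MKU] = (-24/5) / (2/5·λ − 4/5). Setting this equal to 24/5:
  -24/5 = 24/5·(2/5·λ − 4/5)  ⇒  λ = -1/2
Then r = λ/(1−λ) = (-1/2)/(3/2) = -1/3. Check: with r = -1/3, U = (3/4, 3/4) and [MWQ]:[MKU] = 24/5 as required.

r = -1/3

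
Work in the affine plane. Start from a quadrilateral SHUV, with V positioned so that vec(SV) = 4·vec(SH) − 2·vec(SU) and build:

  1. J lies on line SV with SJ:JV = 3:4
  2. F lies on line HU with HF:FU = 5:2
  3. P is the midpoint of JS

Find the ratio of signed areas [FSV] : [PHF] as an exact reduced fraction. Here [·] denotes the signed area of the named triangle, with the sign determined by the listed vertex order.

[FSV]:[PHF] = 42/5

Set S = (0, 0), H = (1, 0), U = (0, 1), V = (4, -2); any affine frame gives the same invariant.
1. J lies on line SV with SJ:JV = 3:4 ⇒ J = (12/7, -6/7)
2. F lies on line HU with HF:FU = 5:2 ⇒ F = (2/7, 5/7)
3. P is the midpoint of JS ⇒ P = (6/7, -3/7)
2·[FSV] = 24/7, 2·[PHF] = 20/49
[FSV]:[PHF] = 24/7:20/49 = 42/5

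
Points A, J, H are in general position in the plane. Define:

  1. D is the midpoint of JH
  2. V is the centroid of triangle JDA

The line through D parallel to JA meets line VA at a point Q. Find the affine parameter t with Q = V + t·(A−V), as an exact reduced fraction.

t = -2

Work in coordinates with A = (0, 0), J = (1, 0), H = (0, 1).
1. D is the midpoint of JH ⇒ D = (1/2, 1/2)
2. V is the centroid of triangle JDA ⇒ V = (1/2, 1/6)
through D parallel to JA: direction (-1, 0); meets VA at Q = (3/2, 1/2)
Q = V + t·(A−V) with t = -2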